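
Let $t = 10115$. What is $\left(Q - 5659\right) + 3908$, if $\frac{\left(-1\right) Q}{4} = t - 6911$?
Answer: $-14567$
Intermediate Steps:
$Q = -12816$ ($Q = - 4 \left(10115 - 6911\right) = \left(-4\right) 3204 = -12816$)
$\left(Q - 5659\right) + 3908 = \left(-12816 - 5659\right) + 3908 = -18475 + 3908 = -14567$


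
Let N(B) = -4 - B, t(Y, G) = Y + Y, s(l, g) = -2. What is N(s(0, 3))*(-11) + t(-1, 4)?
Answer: 20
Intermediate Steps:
t(Y, G) = 2*Y
N(s(0, 3))*(-11) + t(-1, 4) = (-4 - 1*(-2))*(-11) + 2*(-1) = (-4 + 2)*(-11) - 2 = -2*(-11) - 2 = 22 - 2 = 20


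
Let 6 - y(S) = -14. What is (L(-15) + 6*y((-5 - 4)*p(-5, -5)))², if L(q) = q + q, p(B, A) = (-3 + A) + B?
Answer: 8100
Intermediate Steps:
p(B, A) = -3 + A + B
y(S) = 20 (y(S) = 6 - 1*(-14) = 6 + 14 = 20)
L(q) = 2*q
(L(-15) + 6*y((-5 - 4)*p(-5, -5)))² = (2*(-15) + 6*20)² = (-30 + 120)² = 90² = 8100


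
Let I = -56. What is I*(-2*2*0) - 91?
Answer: -91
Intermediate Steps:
I*(-2*2*0) - 91 = -56*(-2*2)*0 - 91 = -(-224)*0 - 91 = -56*0 - 91 = 0 - 91 = -91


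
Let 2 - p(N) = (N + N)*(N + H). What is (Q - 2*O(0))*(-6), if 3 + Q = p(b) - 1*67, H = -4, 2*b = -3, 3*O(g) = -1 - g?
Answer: 503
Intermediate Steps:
O(g) = -⅓ - g/3 (O(g) = (-1 - g)/3 = -⅓ - g/3)
b = -3/2 (b = (½)*(-3) = -3/2 ≈ -1.5000)
p(N) = 2 - 2*N*(-4 + N) (p(N) = 2 - (N + N)*(N - 4) = 2 - 2*N*(-4 + N))
Q = -169/2 (Q = -3 + ((2 - 2*(-3/2)² + 8*(-3/2)) - 1*67) = -3 + ((2 - 2*9/4 - 12) - 67) = -3 + ((2 - 9/2 - 12) - 67) = -3 + (-29/2 - 67) = -3 - 163/2 = -169/2 ≈ -84.500)
(Q - 2*O(0))*(-6) = (-169/2 - 2*(-⅓ - ⅓*0))*(-6) = (-169/2 - 2*(-⅓ + 0))*(-6) = (-169/2 - 2*(-⅓))*(-6) = (-169/2 + ⅔)*(-6) = -503/6*(-6) = 503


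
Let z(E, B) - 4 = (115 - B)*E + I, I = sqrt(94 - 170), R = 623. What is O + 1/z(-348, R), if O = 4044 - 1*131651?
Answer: (-255214*sqrt(19) + 22559386315*I)/(2*(sqrt(19) - 88394*I)) ≈ -1.2761e+5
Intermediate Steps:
I = 2*I*sqrt(19) (I = sqrt(-76) = 2*I*sqrt(19) ≈ 8.7178*I)
O = -127607 (O = 4044 - 131651 = -127607)
z(E, B) = 4 + E*(115 - B) + 2*I*sqrt(19) (z(E, B) = 4 + ((115 - B)*E + 2*I*sqrt(19)) = 4 + (E*(115 - B) + 2*I*sqrt(19)) = 4 + E*(115 - B) + 2*I*sqrt(19))
O + 1/z(-348, R) = -127607 + 1/(4 + 115*(-348) - 1*623*(-348) + 2*I*sqrt(19)) = -127607 + 1/(4 - 40020 + 216804 + 2*I*sqrt(19)) = -127607 + 1/(176788 + 2*I*sqrt(19))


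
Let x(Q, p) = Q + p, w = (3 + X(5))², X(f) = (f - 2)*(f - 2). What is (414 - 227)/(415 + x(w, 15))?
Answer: 187/574 ≈ 0.32578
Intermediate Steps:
X(f) = (-2 + f)² (X(f) = (-2 + f)*(-2 + f) = (-2 + f)²)
w = 144 (w = (3 + (-2 + 5)²)² = (3 + 3²)² = (3 + 9)² = 12² = 144)
(414 - 227)/(415 + x(w, 15)) = (414 - 227)/(415 + (144 + 15)) = 187/(415 + 159) = 187/574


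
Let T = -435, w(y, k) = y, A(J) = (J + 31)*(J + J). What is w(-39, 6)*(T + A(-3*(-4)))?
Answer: -23283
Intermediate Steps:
A(J) = 2*J*(31 + J) (A(J) = (31 + J)*(2*J) = 2*J*(31 + J))
w(-39, 6)*(T + A(-3*(-4))) = -39*(-435 + 2*(-3*(-4))*(31 - 3*(-4))) = -39*(-435 + 2*12*(31 + 12)) = -39*(-435 + 2*12*43) = -39*(-435 + 1032) = -39*597 = -23283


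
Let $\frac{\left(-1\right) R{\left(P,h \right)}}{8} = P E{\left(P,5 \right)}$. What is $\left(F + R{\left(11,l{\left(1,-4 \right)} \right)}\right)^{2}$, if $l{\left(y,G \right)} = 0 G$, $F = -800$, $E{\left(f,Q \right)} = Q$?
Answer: $1537600$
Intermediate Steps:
$l{\left(y,G \right)} = 0$
$R{\left(P,h \right)} = - 40 P$ ($R{\left(P,h \right)} = - 8 P 5 = - 8 \cdot 5 P = - 40 P$)
$\left(F + R{\left(11,l{\left(1,-4 \right)} \right)}\right)^{2} = \left(-800 - 440\right)^{2} = \left(-1240\right)^{2} = 1537600$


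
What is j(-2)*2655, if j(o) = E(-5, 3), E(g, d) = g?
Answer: -13275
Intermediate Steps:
j(o) = -5
j(-2)*2655 = -5*2655 = -13275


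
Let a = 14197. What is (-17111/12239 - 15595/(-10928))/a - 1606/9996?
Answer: -762365495699833/4745144690156976 ≈ -0.16066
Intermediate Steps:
(-17111/12239 - 15595/(-10928))/a - 1606/9996 = (-17111/12239 - 15595/(-10928))/14197 - 1606/9996 = (-17111*1/12239 - 15595*(-1/10928))*(1/14197) - 1606*1/9996 = (-17111/12239 + 15595/10928)*(1/14197) - 803/4998 = (3878197/133747792)*(1/14197) - 803/4998 = 3878197/1898817403024 - 803/4998 = -762365495699833/4745144690156976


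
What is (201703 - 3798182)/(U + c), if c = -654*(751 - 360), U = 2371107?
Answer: -3596479/2115393 ≈ -1.7001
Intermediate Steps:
c = -255714 (c = -654*391 = -255714)
(201703 - 3798182)/(U + c) = (201703 - 3798182)/(2371107 - 255714) = -3596479/2115393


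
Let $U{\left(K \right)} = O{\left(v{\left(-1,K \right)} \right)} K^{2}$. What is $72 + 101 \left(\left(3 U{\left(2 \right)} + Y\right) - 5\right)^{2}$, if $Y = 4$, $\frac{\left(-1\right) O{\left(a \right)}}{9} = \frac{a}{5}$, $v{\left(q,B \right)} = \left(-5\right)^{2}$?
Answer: $29560853$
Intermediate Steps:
$v{\left(q,B \right)} = 25$
$O{\left(a \right)} = - \frac{9 a}{5}$ ($O{\left(a \right)} = - 9 \frac{a}{5} = - \frac{9 a}{5}$)
$U{\left(K \right)} = - 45 K^{2}$ ($U{\left(K \right)} = \left(- \frac{9}{5}\right) 25 K^{2} = - 45 K^{2}$)
$72 + 101 \left(\left(3 U{\left(2 \right)} + Y\right) - 5\right)^{2} = 72 + 101 \left(\left(3 \left(- 45 \cdot 2^{2}\right) + 4\right) - 5\right)^{2} = 72 + 101 \left(\left(3 \left(\left(-45\right) 4\right) + 4\right) - 5\right)^{2} = 72 + 101 \left(\left(3 \left(-180\right) + 4\right) - 5\right)^{2} = 72 + 101 \left(\left(-540 + 4\right) - 5\right)^{2} = 72 + 101 \left(-536 - 5\right)^{2} = 72 + 101 \left(-541\right)^{2} = 72 + 101 \cdot 292681 = 72 + 29560781 = 29560853$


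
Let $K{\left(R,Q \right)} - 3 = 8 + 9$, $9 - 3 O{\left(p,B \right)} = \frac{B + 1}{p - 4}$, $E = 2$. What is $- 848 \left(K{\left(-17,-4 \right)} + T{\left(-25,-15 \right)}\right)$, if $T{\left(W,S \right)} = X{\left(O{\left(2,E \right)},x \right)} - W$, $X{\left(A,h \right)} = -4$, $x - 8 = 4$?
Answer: $-34768$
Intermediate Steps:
$x = 12$ ($x = 8 + 4 = 12$)
$O{\left(p,B \right)} = 3 - \frac{1 + B}{3 \left(-4 + p\right)}$ ($O{\left(p,B \right)} = 3 - \frac{\left(B + 1\right) \frac{1}{p - 4}}{3} = 3 - \frac{\left(1 + B\right) \frac{1}{-4 + p}}{3} = 3 - \frac{\frac{1}{-4 + p} \left(1 + B\right)}{3} = 3 - \frac{1 + B}{3 \left(-4 + p\right)}$)
$K{\left(R,Q \right)} = 20$ ($K{\left(R,Q \right)} = 3 + \left(8 + 9\right) = 3 + 17 = 20$)
$T{\left(W,S \right)} = -4 - W$
$- 848 \left(K{\left(-17,-4 \right)} + T{\left(-25,-15 \right)}\right) = - 848 \left(20 - -21\right) = - 848 \left(20 + \left(-4 + 25\right)\right) = - 848 \left(20 + 21\right) = \left(-848\right) 41 = -34768$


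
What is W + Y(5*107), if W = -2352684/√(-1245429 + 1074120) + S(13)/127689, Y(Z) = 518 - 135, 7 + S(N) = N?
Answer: 16301631/42563 + 784228*I*√171309/57103 ≈ 383.0 + 5684.3*I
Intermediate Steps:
S(N) = -7 + N
Y(Z) = 383
W = 2/42563 + 784228*I*√171309/57103 (W = -2352684/√(-1245429 + 1074120) + (-7 + 13)/127689 = -2352684*(-I*√171309/171309) + 6*(1/127689) = -2352684*(-I*√171309/171309) + 2/42563 = -(-784228)*I*√171309/57103 + 2/42563 = 784228*I*√171309/57103 + 2/42563 = 2/42563 + 784228*I*√171309/57103 ≈ 4.6989e-5 + 5684.3*I)
W + Y(5*107) = (2/42563 + 784228*I*√171309/57103) + 383 = 16301631/42563 + 784228*I*√171309/57103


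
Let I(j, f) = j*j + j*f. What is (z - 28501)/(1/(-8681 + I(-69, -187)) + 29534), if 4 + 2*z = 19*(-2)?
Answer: -256213126/265303923 ≈ -0.96573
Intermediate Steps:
I(j, f) = j² + f*j
z = -21 (z = -2 + (19*(-2))/2 = -2 + (½)*(-38) = -2 - 19 = -21)
(z - 28501)/(1/(-8681 + I(-69, -187)) + 29534) = (-21 - 28501)/(1/(-8681 - 69*(-187 - 69)) + 29534) = -28522/(1/(-8681 - 69*(-256)) + 29534) = -28522/(1/(-8681 + 17664) + 29534) = -28522/(1/8983 + 29534) = -28522/265303923/8983 = -28522*8983/265303923 = -256213126/265303923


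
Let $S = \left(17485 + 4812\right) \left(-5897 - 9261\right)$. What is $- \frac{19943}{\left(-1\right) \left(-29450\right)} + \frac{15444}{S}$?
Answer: $- \frac{23569051063}{34802272450} \approx -0.67723$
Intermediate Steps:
$S = -337977926$ ($S = 22297 \left(-15158\right) = -337977926$)
$- \frac{19943}{\left(-1\right) \left(-29450\right)} + \frac{15444}{S} = - \frac{19943}{\left(-1\right) \left(-29450\right)} + \frac{15444}{-337977926} = - \frac{19943}{29450} + 15444 \left(- \frac{1}{337977926}\right) = \left(-19943\right) \frac{1}{29450} - \frac{54}{1181741} = - \frac{19943}{29450} - \frac{54}{1181741} = - \frac{23569051063}{34802272450}$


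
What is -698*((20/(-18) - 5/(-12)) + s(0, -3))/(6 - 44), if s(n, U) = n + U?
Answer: -2443/36 ≈ -67.861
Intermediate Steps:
s(n, U) = U + n
-698*((20/(-18) - 5/(-12)) + s(0, -3))/(6 - 44) = -698*((20/(-18) - 5/(-12)) + (-3 + 0))/(6 - 44) = -698*((20*(-1/18) - 5*(-1/12)) - 3)/(-38) = -698*((-10/9 + 5/12) - 3)*(-1)/38 = -698*(-25/36 - 3)*(-1)/38 = -(-46417)*(-1)/(18*38) = -698*7/72 = -2443/36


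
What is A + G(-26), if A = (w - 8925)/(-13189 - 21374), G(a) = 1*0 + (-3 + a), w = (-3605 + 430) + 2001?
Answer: -992228/34563 ≈ -28.708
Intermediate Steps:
w = -1174 (w = -3175 + 2001 = -1174)
G(a) = -3 + a (G(a) = 0 + (-3 + a) = -3 + a)
A = 10099/34563 (A = (-1174 - 8925)/(-13189 - 21374) = -10099/(-34563) = -10099*(-1/34563) = 10099/34563 ≈ 0.29219)
A + G(-26) = 10099/34563 + (-3 - 26) = 10099/34563 - 29 = -992228/34563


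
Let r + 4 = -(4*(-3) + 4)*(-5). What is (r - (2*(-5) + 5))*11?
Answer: -429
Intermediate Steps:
r = -44 (r = -4 - (4*(-3) + 4)*(-5) = -4 - (-12 + 4)*(-5) = -4 - 1*(-8)*(-5) = -4 + 8*(-5) = -4 - 40 = -44)
(r - (2*(-5) + 5))*11 = (-44 - (2*(-5) + 5))*11 = (-44 - (-10 + 5))*11 = (-44 - 1*(-5))*11 = (-44 + 5)*11 = -39*11 = -429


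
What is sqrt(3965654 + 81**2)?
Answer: sqrt(3972215) ≈ 1993.0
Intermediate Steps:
sqrt(3965654 + 81**2) = sqrt(3965654 + 6561) = sqrt(3972215)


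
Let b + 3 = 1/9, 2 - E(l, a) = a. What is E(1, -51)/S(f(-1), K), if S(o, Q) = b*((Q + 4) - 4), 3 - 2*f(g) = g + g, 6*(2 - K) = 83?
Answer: 1431/923 ≈ 1.5504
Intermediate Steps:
E(l, a) = 2 - a
K = -71/6 (K = 2 - ⅙*83 = 2 - 83/6 = -71/6 ≈ -11.833)
b = -26/9 (b = -3 + 1/9 = -3 + 1*(⅑) = -3 + ⅑ = -26/9 ≈ -2.8889)
f(g) = 3/2 - g (f(g) = 3/2 - (g + g)/2 = 3/2 - g)
S(o, Q) = -26*Q/9 (S(o, Q) = -26*((Q + 4) - 4)/9 = -26*((4 + Q) - 4)/9 = -26*Q/9)
E(1, -51)/S(f(-1), K) = (2 - 1*(-51))/((-26/9*(-71/6))) = (2 + 51)/(923/27) = 53*(27/923) = 1431/923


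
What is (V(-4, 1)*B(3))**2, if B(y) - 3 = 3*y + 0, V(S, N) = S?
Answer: 2304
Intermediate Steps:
B(y) = 3 + 3*y (B(y) = 3 + (3*y + 0) = 3 + 3*y)
(V(-4, 1)*B(3))**2 = (-4*(3 + 3*3))**2 = (-4*(3 + 9))**2 = (-4*12)**2 = (-48)**2 = 2304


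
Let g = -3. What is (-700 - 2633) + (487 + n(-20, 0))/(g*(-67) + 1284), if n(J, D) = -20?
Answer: -4949038/1485 ≈ -3332.7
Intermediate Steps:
(-700 - 2633) + (487 + n(-20, 0))/(g*(-67) + 1284) = (-700 - 2633) + (487 - 20)/(-3*(-67) + 1284) = -3333 + 467/(201 + 1284) = -3333 + 467/1485 = -4949038/1485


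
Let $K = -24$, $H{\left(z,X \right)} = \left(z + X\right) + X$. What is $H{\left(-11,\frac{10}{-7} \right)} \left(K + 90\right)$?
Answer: $- \frac{6402}{7} \approx -914.57$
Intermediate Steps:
$H{\left(z,X \right)} = z + 2 X$ ($H{\left(z,X \right)} = \left(X + z\right) + X = z + 2 X$)
$H{\left(-11,\frac{10}{-7} \right)} \left(K + 90\right) = \left(-11 + 2 \frac{10}{-7}\right) \left(-24 + 90\right) = \left(-11 + 2 \cdot 10 \left(- \frac{1}{7}\right)\right) 66 = \left(-11 + 2 \left(- \frac{10}{7}\right)\right) 66 = \left(-11 - \frac{20}{7}\right) 66 = \left(- \frac{97}{7}\right) 66 = - \frac{6402}{7}$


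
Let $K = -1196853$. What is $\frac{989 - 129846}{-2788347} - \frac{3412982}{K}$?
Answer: $\frac{3223600335925}{1112413823997} \approx 2.8978$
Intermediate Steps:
$\frac{989 - 129846}{-2788347} - \frac{3412982}{K} = \frac{989 - 129846}{-2788347} - \frac{3412982}{-1196853} = \left(989 - 129846\right) \left(- \frac{1}{2788347}\right) - - \frac{3412982}{1196853} = \left(-128857\right) \left(- \frac{1}{2788347}\right) + \frac{3412982}{1196853} = \frac{128857}{2788347} + \frac{3412982}{1196853} = \frac{3223600335925}{1112413823997}$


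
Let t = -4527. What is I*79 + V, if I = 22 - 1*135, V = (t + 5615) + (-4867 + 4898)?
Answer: -7808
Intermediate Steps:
V = 1119 (V = (-4527 + 5615) + (-4867 + 4898) = 1088 + 31 = 1119)
I = -113 (I = 22 - 135 = -113)
I*79 + V = -113*79 + 1119 = -8927 + 1119 = -7808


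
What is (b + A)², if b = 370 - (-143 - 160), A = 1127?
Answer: 3240000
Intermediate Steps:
b = 673 (b = 370 - 1*(-303) = 370 + 303 = 673)
(b + A)² = (673 + 1127)² = 1800² = 3240000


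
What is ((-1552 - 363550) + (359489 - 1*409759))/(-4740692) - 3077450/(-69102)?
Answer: 166113018538/3722628393 ≈ 44.622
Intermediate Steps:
((-1552 - 363550) + (359489 - 1*409759))/(-4740692) - 3077450/(-69102) = (-365102 + (359489 - 409759))*(-1/4740692) - 3077450*(-1/69102) = (-365102 - 50270)*(-1/4740692) + 1538725/34551 = -415372*(-1/4740692) + 1538725/34551 = 103843/1185173 + 1538725/34551 = 166113018538/3722628393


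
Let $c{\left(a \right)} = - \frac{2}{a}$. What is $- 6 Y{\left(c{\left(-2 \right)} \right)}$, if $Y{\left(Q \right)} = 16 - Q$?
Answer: $-90$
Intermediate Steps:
$- 6 Y{\left(c{\left(-2 \right)} \right)} = - 6 \left(16 - - \frac{2}{-2}\right) = - 6 \left(16 - \left(-2\right) \left(- \frac{1}{2}\right)\right) = - 6 \left(16 - 1\right) = \left(-6\right) 15 = -90$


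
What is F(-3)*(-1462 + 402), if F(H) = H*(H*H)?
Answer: 28620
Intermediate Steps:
F(H) = H**3 (F(H) = H*H**2 = H**3)
F(-3)*(-1462 + 402) = (-3)**3*(-1462 + 402) = -27*(-1060) = 28620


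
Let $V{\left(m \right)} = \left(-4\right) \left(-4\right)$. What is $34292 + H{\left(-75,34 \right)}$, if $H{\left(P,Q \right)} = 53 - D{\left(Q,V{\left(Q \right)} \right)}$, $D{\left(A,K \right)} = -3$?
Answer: $34348$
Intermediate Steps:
$V{\left(m \right)} = 16$
$H{\left(P,Q \right)} = 56$ ($H{\left(P,Q \right)} = 53 - -3 = 53 + 3 = 56$)
$34292 + H{\left(-75,34 \right)} = 34292 + 56 = 34348$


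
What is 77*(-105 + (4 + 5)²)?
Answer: -1848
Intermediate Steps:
77*(-105 + (4 + 5)²) = 77*(-105 + 9²) = 77*(-105 + 81) = 77*(-24) = -1848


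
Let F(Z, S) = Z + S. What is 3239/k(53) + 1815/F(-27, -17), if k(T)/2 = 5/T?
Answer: 342509/20 ≈ 17125.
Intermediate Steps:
k(T) = 10/T (k(T) = 2*(5/T) = 10/T)
F(Z, S) = S + Z
3239/k(53) + 1815/F(-27, -17) = 3239/((10/53)) + 1815/(-17 - 27) = 3239/((10*(1/53))) + 1815/(-44) = 3239/(10/53) + 1815*(-1/44) = 3239*(53/10) - 165/4 = 171667/10 - 165/4 = 342509/20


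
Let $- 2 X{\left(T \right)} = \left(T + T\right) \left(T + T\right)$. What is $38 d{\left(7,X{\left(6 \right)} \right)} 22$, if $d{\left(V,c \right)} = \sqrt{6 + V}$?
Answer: $836 \sqrt{13} \approx 3014.2$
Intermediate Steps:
$X{\left(T \right)} = - 2 T^{2}$ ($X{\left(T \right)} = - \frac{\left(T + T\right) \left(T + T\right)}{2} = - \frac{2 T 2 T}{2} = - \frac{4 T^{2}}{2} = - 2 T^{2}$)
$38 d{\left(7,X{\left(6 \right)} \right)} 22 = 38 \sqrt{6 + 7} \cdot 22 = 38 \sqrt{13} \cdot 22 = 836 \sqrt{13}$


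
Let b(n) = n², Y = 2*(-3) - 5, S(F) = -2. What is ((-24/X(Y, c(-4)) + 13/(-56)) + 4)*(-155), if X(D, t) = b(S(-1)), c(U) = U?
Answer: 19375/56 ≈ 345.98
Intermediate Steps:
Y = -11 (Y = -6 - 5 = -11)
X(D, t) = 4 (X(D, t) = (-2)² = 4)
((-24/X(Y, c(-4)) + 13/(-56)) + 4)*(-155) = ((-24/4 + 13/(-56)) + 4)*(-155) = ((-24*¼ + 13*(-1/56)) + 4)*(-155) = ((-6 - 13/56) + 4)*(-155) = (-349/56 + 4)*(-155) = -125/56*(-155) = 19375/56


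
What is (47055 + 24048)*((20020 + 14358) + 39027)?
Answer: 5219315715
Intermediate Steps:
(47055 + 24048)*((20020 + 14358) + 39027) = 71103*(34378 + 39027) = 71103*73405 = 5219315715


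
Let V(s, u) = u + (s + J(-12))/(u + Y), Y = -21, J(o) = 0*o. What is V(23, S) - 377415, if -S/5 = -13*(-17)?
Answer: -426213543/1126 ≈ -3.7852e+5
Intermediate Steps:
J(o) = 0
S = -1105 (S = -(-65)*(-17) = -5*221 = -1105)
V(s, u) = u + s/(-21 + u) (V(s, u) = u + (s + 0)/(u - 21) = u + s/(-21 + u))
V(23, S) - 377415 = (23 + (-1105)² - 21*(-1105))/(-21 - 1105) - 377415 = (23 + 1221025 + 23205)/(-1126) - 377415 = -1/1126*1244253 - 377415 = -1244253/1126 - 377415 = -426213543/1126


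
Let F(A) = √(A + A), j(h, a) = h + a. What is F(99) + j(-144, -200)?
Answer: -344 + 3*√22 ≈ -329.93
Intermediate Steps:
j(h, a) = a + h
F(A) = √2*√A (F(A) = √(2*A) = √2*√A)
F(99) + j(-144, -200) = √2*√99 + (-200 - 144) = √2*(3*√11) - 344 = 3*√22 - 344 = -344 + 3*√22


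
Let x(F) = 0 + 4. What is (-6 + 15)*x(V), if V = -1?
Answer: 36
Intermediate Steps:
x(F) = 4
(-6 + 15)*x(V) = (-6 + 15)*4 = 9*4 = 36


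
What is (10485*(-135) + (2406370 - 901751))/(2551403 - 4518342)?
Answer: -89144/1966939 ≈ -0.045321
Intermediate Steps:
(10485*(-135) + (2406370 - 901751))/(2551403 - 4518342) = (-1415475 + 1504619)/(-1966939) = 89144*(-1/1966939) = -89144/1966939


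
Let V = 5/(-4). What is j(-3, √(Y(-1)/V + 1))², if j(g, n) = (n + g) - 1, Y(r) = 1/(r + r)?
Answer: (20 - √35)²/25 ≈ 7.9343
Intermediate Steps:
V = -5/4 (V = 5*(-¼) = -5/4 ≈ -1.2500)
Y(r) = 1/(2*r)
j(g, n) = -1 + g + n (j(g, n) = (g + n) - 1 = -1 + g + n)
j(-3, √(Y(-1)/V + 1))² = (-1 - 3 + √(((½)/(-1))/(-5/4) + 1))² = (-1 - 3 + √(((½)*(-1))*(-⅘) + 1))² = (-1 - 3 + √(-½*(-⅘) + 1))² = (-1 - 3 + √(⅖ + 1))² = (-1 - 3 + √(7/5))² = (-1 - 3 + √35/5)² = (-4 + √35/5)²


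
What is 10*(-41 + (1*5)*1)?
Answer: -360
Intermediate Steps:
10*(-41 + (1*5)*1) = 10*(-41 + 5*1) = 10*(-41 + 5) = 10*(-36) = -360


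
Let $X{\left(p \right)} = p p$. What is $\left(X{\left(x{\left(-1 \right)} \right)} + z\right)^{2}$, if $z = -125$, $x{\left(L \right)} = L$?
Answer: $15376$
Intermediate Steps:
$X{\left(p \right)} = p^{2}$
$\left(X{\left(x{\left(-1 \right)} \right)} + z\right)^{2} = \left(\left(-1\right)^{2} - 125\right)^{2} = \left(1 - 125\right)^{2} = \left(-124\right)^{2} = 15376$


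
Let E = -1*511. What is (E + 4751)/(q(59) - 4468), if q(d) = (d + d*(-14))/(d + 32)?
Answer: -5936/6267 ≈ -0.94718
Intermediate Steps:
E = -511
q(d) = -13*d/(32 + d) (q(d) = (d - 14*d)/(32 + d) = (-13*d)/(32 + d) = -13*d/(32 + d))
(E + 4751)/(q(59) - 4468) = (-511 + 4751)/(-13*59/(32 + 59) - 4468) = 4240/(-13*59/91 - 4468) = 4240/(-13*59*1/91 - 4468) = 4240/(-59/7 - 4468) = 4240/(-31335/7) = 4240*(-7/31335) = -5936/6267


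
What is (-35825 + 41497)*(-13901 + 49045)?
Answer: 199336768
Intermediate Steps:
(-35825 + 41497)*(-13901 + 49045) = 5672*35144 = 199336768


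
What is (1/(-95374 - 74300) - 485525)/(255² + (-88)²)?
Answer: -82380968851/12347007306 ≈ -6.6721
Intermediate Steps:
(1/(-95374 - 74300) - 485525)/(255² + (-88)²) = (1/(-169674) - 485525)/(65025 + 7744) = (-1/169674 - 485525)/72769 = -82380968851/169674*1/72769 = -82380968851/12347007306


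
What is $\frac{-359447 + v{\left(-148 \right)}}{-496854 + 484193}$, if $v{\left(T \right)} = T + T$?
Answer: $\frac{359743}{12661} \approx 28.413$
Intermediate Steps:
$v{\left(T \right)} = 2 T$
$\frac{-359447 + v{\left(-148 \right)}}{-496854 + 484193} = \frac{-359447 + 2 \left(-148\right)}{-496854 + 484193} = \frac{-359447 - 296}{-12661} = \left(-359743\right) \left(- \frac{1}{12661}\right) = \frac{359743}{12661}$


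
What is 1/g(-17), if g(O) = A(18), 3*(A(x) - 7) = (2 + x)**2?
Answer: 3/421 ≈ 0.0071259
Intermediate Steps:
A(x) = 7 + (2 + x)**2/3
g(O) = 421/3 (g(O) = 7 + (2 + 18)**2/3 = 7 + (1/3)*20**2 = 7 + (1/3)*400 = 7 + 400/3 = 421/3)
1/g(-17) = 1/(421/3) = 3/421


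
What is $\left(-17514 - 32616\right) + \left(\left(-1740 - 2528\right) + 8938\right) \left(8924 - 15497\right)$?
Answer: $-30746040$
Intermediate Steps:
$\left(-17514 - 32616\right) + \left(\left(-1740 - 2528\right) + 8938\right) \left(8924 - 15497\right) = -50130 + \left(\left(-1740 - 2528\right) + 8938\right) \left(-6573\right) = -50130 + \left(-4268 + 8938\right) \left(-6573\right) = -50130 + 4670 \left(-6573\right) = -50130 - 30695910 = -30746040$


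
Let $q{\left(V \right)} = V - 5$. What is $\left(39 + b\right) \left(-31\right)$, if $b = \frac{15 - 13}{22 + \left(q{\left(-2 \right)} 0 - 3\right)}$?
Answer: $- \frac{23033}{19} \approx -1212.3$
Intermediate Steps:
$q{\left(V \right)} = -5 + V$ ($q{\left(V \right)} = V - 5 = -5 + V$)
$b = \frac{2}{19}$ ($b = \frac{15 - 13}{22 - \left(3 - \left(-5 - 2\right) 0\right)} = \frac{2}{22 - 3} = \frac{2}{19} \approx 0.10526$)
$\left(39 + b\right) \left(-31\right) = \left(39 + \frac{2}{19}\right) \left(-31\right) = \frac{743}{19} \left(-31\right) = - \frac{23033}{19}$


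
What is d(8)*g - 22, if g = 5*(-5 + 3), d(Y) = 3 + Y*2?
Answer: -212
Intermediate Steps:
d(Y) = 3 + 2*Y
g = -10 (g = 5*(-2) = -10)
d(8)*g - 22 = (3 + 2*8)*(-10) - 22 = (3 + 16)*(-10) - 22 = 19*(-10) - 22 = -190 - 22 = -212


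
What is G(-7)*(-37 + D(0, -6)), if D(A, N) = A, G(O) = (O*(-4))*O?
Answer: 7252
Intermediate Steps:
G(O) = -4*O² (G(O) = (-4*O)*O = -4*O²)
G(-7)*(-37 + D(0, -6)) = (-4*(-7)²)*(-37 + 0) = -4*49*(-37) = -196*(-37) = 7252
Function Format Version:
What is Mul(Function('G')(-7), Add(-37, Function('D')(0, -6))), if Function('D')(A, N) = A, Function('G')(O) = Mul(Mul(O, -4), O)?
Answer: 7252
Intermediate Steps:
Function('G')(O) = Mul(-4, Pow(O, 2)) (Function('G')(O) = Mul(Mul(-4, O), O) = Mul(-4, Pow(O, 2)))
Mul(Function('G')(-7), Add(-37, Function('D')(0, -6))) = Mul(Mul(-4, Pow(-7, 2)), Add(-37, 0)) = Mul(Mul(-4, 49), -37) = Mul(-196, -37) = 7252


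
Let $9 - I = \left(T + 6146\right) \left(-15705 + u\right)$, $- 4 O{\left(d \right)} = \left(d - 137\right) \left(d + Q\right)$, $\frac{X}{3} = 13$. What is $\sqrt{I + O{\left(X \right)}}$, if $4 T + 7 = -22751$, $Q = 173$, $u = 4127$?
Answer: $24 \sqrt{9185} \approx 2300.1$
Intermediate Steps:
$X = 39$ ($X = 3 \cdot 13 = 39$)
$T = - \frac{11379}{2}$ ($T = - \frac{7}{4} + \frac{1}{4} \left(-22751\right) = - \frac{7}{4} - \frac{22751}{4} = - \frac{11379}{2} \approx -5689.5$)
$O{\left(d \right)} = - \frac{\left(-137 + d\right) \left(173 + d\right)}{4}$ ($O{\left(d \right)} = - \frac{\left(d - 137\right) \left(d + 173\right)}{4} = - \frac{\left(-137 + d\right) \left(173 + d\right)}{4}$)
$I = 5285366$ ($I = 9 - \left(- \frac{11379}{2} + 6146\right) \left(-15705 + 4127\right) = 9 - \frac{913}{2} \left(-11578\right) = 9 - -5285357 = 9 + 5285357 = 5285366$)
$\sqrt{I + O{\left(X \right)}} = \sqrt{5285366 - \left(- \frac{22297}{4} + \frac{1521}{4}\right)} = \sqrt{5285366 - -5194} = \sqrt{5285366 + 5194} = \sqrt{5290560} = 24 \sqrt{9185}$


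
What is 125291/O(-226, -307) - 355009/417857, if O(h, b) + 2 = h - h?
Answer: -52354431405/835714 ≈ -62646.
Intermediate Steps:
O(h, b) = -2 (O(h, b) = -2 + (h - h) = -2 + 0 = -2)
125291/O(-226, -307) - 355009/417857 = 125291/(-2) - 355009/417857 = 125291*(-½) - 355009*1/417857 = -125291/2 - 355009/417857 = -52354431405/835714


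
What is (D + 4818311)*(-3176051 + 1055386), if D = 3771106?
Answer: -18215276002305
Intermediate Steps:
(D + 4818311)*(-3176051 + 1055386) = (3771106 + 4818311)*(-3176051 + 1055386) = 8589417*(-2120665) = -18215276002305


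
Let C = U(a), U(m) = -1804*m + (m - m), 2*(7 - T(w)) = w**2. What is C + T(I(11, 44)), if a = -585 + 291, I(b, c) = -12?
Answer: 530311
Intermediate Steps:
T(w) = 7 - w**2/2
a = -294
U(m) = -1804*m (U(m) = -1804*m + 0 = -1804*m)
C = 530376 (C = -1804*(-294) = 530376)
C + T(I(11, 44)) = 530376 + (7 - 1/2*(-12)**2) = 530376 + (7 - 1/2*144) = 530376 + (7 - 72) = 530376 - 65 = 530311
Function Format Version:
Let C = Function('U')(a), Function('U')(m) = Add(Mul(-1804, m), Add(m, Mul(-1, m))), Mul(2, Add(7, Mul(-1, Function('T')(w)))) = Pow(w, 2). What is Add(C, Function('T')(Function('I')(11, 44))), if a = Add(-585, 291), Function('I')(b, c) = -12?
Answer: 530311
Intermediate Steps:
Function('T')(w) = Add(7, Mul(Rational(-1, 2), Pow(w, 2)))
a = -294
Function('U')(m) = Mul(-1804, m) (Function('U')(m) = Add(Mul(-1804, m), 0) = Mul(-1804, m))
C = 530376 (C = Mul(-1804, -294) = 530376)
Add(C, Function('T')(Function('I')(11, 44))) = Add(530376, Add(7, Mul(Rational(-1, 2), Pow(-12, 2)))) = Add(530376, Add(7, Mul(Rational(-1, 2), 144))) = Add(530376, Add(7, -72)) = Add(530376, -65) = 530311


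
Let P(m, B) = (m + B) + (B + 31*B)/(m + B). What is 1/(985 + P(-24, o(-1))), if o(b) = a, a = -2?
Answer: 13/12499 ≈ 0.0010401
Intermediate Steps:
o(b) = -2
P(m, B) = B + m + 32*B/(B + m) (P(m, B) = (B + m) + (32*B)/(B + m) = (B + m) + 32*B/(B + m) = B + m + 32*B/(B + m))
1/(985 + P(-24, o(-1))) = 1/(985 + ((-2)**2 + (-24)**2 + 32*(-2) + 2*(-2)*(-24))/(-2 - 24)) = 1/(985 + (4 + 576 - 64 + 96)/(-26)) = 1/(985 - 1/26*612) = 1/(985 - 306/13) = 1/(12499/13) = 13/12499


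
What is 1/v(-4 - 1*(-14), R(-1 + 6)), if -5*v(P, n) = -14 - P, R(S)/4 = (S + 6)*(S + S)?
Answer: 5/24 ≈ 0.20833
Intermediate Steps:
R(S) = 8*S*(6 + S) (R(S) = 4*((S + 6)*(S + S)) = 4*((6 + S)*(2*S)) = 4*(2*S*(6 + S)) = 8*S*(6 + S))
v(P, n) = 14/5 + P/5 (v(P, n) = -(-14 - P)/5 = 14/5 + P/5)
1/v(-4 - 1*(-14), R(-1 + 6)) = 1/(14/5 + (-4 - 1*(-14))/5) = 1/(14/5 + (-4 + 14)/5) = 1/(14/5 + (1/5)*10) = 1/(14/5 + 2) = 1/(24/5) = 5/24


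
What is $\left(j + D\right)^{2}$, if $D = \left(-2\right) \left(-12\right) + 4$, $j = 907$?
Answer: $874225$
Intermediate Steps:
$D = 28$ ($D = 24 + 4 = 28$)
$\left(j + D\right)^{2} = \left(907 + 28\right)^{2} = 935^{2} = 874225$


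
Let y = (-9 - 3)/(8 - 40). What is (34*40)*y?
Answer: 510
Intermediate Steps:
y = 3/8 (y = -12/(-32) = -12*(-1/32) = 3/8 ≈ 0.37500)
(34*40)*y = (34*40)*(3/8) = 1360*(3/8) = 510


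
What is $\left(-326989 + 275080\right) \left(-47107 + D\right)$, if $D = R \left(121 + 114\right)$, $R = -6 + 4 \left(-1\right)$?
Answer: $2567263413$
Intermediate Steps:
$R = -10$ ($R = -6 - 4 = -10$)
$D = -2350$ ($D = - 10 \left(121 + 114\right) = \left(-10\right) 235 = -2350$)
$\left(-326989 + 275080\right) \left(-47107 + D\right) = \left(-326989 + 275080\right) \left(-47107 - 2350\right) = \left(-51909\right) \left(-49457\right) = 2567263413$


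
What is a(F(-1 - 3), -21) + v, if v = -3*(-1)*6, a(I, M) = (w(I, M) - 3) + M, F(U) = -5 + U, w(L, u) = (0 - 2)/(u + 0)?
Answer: -124/21 ≈ -5.9048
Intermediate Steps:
w(L, u) = -2/u
a(I, M) = -3 + M - 2/M (a(I, M) = (-2/M - 3) + M = (-3 - 2/M) + M = -3 + M - 2/M)
v = 18 (v = 3*6 = 18)
a(F(-1 - 3), -21) + v = (-3 - 21 - 2/(-21)) + 18 = (-3 - 21 - 2*(-1/21)) + 18 = (-3 - 21 + 2/21) + 18 = -502/21 + 18 = -124/21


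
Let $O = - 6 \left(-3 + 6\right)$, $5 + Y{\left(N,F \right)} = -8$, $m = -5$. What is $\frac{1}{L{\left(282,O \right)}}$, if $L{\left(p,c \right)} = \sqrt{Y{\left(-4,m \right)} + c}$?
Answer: $- \frac{i \sqrt{31}}{31} \approx - 0.17961 i$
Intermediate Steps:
$Y{\left(N,F \right)} = -13$ ($Y{\left(N,F \right)} = -5 - 8 = -13$)
$O = -18$ ($O = \left(-6\right) 3 = -18$)
$L{\left(p,c \right)} = \sqrt{-13 + c}$
$\frac{1}{L{\left(282,O \right)}} = \frac{1}{\sqrt{-13 - 18}} = \frac{1}{\sqrt{-31}} = \frac{1}{i \sqrt{31}} = - \frac{i \sqrt{31}}{31}$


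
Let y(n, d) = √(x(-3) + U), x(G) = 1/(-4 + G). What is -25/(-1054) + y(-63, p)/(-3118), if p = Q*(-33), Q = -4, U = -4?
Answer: 25/1054 - I*√203/21826 ≈ 0.023719 - 0.00065279*I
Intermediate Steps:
p = 132 (p = -4*(-33) = 132)
y(n, d) = I*√203/7 (y(n, d) = √(1/(-4 - 3) - 4) = √(1/(-7) - 4) = √(-⅐ - 4) = √(-29/7) = I*√203/7)
-25/(-1054) + y(-63, p)/(-3118) = -25/(-1054) + (I*√203/7)/(-3118) = -25*(-1/1054) + (I*√203/7)*(-1/3118) = 25/1054 - I*√203/21826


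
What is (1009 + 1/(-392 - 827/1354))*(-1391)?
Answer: -746101799391/531595 ≈ -1.4035e+6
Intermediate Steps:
(1009 + 1/(-392 - 827/1354))*(-1391) = (1009 + 1/(-531595/1354))*(-1391) = (1009 - 1354/531595)*(-1391) = (536378001/531595)*(-1391) = -746101799391/531595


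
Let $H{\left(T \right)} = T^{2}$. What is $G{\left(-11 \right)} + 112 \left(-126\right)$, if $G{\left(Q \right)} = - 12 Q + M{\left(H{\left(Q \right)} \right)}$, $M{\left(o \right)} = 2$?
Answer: $-13978$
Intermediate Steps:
$G{\left(Q \right)} = 2 - 12 Q$ ($G{\left(Q \right)} = - 12 Q + 2 = 2 - 12 Q$)
$G{\left(-11 \right)} + 112 \left(-126\right) = \left(2 - -132\right) + 112 \left(-126\right) = \left(2 + 132\right) - 14112 = 134 - 14112 = -13978$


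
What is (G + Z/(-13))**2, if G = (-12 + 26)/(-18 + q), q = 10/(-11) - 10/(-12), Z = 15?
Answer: 894428649/240529081 ≈ 3.7186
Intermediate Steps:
q = -5/66 (q = 10*(-1/11) - 10*(-1/12) = -10/11 + 5/6 = -5/66 ≈ -0.075758)
G = -924/1193 (G = (-12 + 26)/(-18 - 5/66) = 14/(-1193/66) = 14*(-66/1193) = -924/1193 ≈ -0.77452)
(G + Z/(-13))**2 = (-924/1193 + 15/(-13))**2 = (-924/1193 + 15*(-1/13))**2 = (-924/1193 - 15/13)**2 = (-29907/15509)**2 = 894428649/240529081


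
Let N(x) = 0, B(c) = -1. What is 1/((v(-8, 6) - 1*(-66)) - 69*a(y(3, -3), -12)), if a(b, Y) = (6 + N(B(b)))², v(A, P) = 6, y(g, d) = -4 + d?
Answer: -1/2412 ≈ -0.00041459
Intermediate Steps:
a(b, Y) = 36 (a(b, Y) = (6 + 0)² = 6² = 36)
1/((v(-8, 6) - 1*(-66)) - 69*a(y(3, -3), -12)) = 1/((6 - 1*(-66)) - 69*36) = 1/((6 + 66) - 2484) = 1/(72 - 2484) = 1/(-2412) = -1/2412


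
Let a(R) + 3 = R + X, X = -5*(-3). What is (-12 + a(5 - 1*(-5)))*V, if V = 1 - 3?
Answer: -20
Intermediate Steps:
X = 15
V = -2
a(R) = 12 + R (a(R) = -3 + (R + 15) = -3 + (15 + R) = 12 + R)
(-12 + a(5 - 1*(-5)))*V = (-12 + (12 + (5 - 1*(-5))))*(-2) = (-12 + (12 + (5 + 5)))*(-2) = (-12 + (12 + 10))*(-2) = (-12 + 22)*(-2) = 10*(-2) = -20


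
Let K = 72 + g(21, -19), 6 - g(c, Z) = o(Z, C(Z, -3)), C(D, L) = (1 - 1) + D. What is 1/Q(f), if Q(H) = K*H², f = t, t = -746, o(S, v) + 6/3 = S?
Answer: 1/55095084 ≈ 1.8150e-8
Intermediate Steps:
C(D, L) = D (C(D, L) = 0 + D = D)
o(S, v) = -2 + S
g(c, Z) = 8 - Z (g(c, Z) = 6 - (-2 + Z) = 6 + (2 - Z) = 8 - Z)
K = 99 (K = 72 + (8 - 1*(-19)) = 72 + (8 + 19) = 72 + 27 = 99)
f = -746
Q(H) = 99*H²
1/Q(f) = 1/(99*(-746)²) = 1/(99*556516) = 1/55095084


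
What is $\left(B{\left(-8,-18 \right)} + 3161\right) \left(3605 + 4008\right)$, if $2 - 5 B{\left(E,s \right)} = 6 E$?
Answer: $24140823$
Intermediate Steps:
$B{\left(E,s \right)} = \frac{2}{5} - \frac{6 E}{5}$
$\left(B{\left(-8,-18 \right)} + 3161\right) \left(3605 + 4008\right) = \left(\left(\frac{2}{5} - - \frac{48}{5}\right) + 3161\right) \left(3605 + 4008\right) = \left(\left(\frac{2}{5} + \frac{48}{5}\right) + 3161\right) 7613 = \left(10 + 3161\right) 7613 = 3171 \cdot 7613 = 24140823$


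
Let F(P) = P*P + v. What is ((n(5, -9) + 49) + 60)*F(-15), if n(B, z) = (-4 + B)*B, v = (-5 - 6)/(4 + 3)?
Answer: 178296/7 ≈ 25471.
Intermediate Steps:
v = -11/7 ≈ -1.5714
n(B, z) = B*(-4 + B)
F(P) = -11/7 + P**2 (F(P) = P*P - 11/7 = P**2 - 11/7 = -11/7 + P**2)
((n(5, -9) + 49) + 60)*F(-15) = ((5*(-4 + 5) + 49) + 60)*(-11/7 + (-15)**2) = ((5*1 + 49) + 60)*(-11/7 + 225) = ((5 + 49) + 60)*(1564/7) = (54 + 60)*(1564/7) = 114*(1564/7) = 178296/7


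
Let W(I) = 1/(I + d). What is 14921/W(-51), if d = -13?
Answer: -954944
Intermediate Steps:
W(I) = 1/(-13 + I) (W(I) = 1/(I - 13) = 1/(-13 + I))
14921/W(-51) = 14921/(1/(-13 - 51)) = 14921/(1/(-64)) = 14921/(-1/64) = 14921*(-64) = -954944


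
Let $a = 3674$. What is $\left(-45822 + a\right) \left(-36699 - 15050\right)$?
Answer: $2181116852$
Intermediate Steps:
$\left(-45822 + a\right) \left(-36699 - 15050\right) = \left(-45822 + 3674\right) \left(-36699 - 15050\right) = \left(-42148\right) \left(-51749\right) = 2181116852$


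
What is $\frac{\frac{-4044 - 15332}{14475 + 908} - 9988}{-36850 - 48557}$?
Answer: $\frac{153664780}{1313815881} \approx 0.11696$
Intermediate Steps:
$\frac{\frac{-4044 - 15332}{14475 + 908} - 9988}{-36850 - 48557} = \frac{- \frac{19376}{15383} - 9988}{-85407} = \left(\left(-19376\right) \frac{1}{15383} - 9988\right) \left(- \frac{1}{85407}\right) = \left(- \frac{19376}{15383} - 9988\right) \left(- \frac{1}{85407}\right) = \left(- \frac{153664780}{15383}\right) \left(- \frac{1}{85407}\right) = \frac{153664780}{1313815881}$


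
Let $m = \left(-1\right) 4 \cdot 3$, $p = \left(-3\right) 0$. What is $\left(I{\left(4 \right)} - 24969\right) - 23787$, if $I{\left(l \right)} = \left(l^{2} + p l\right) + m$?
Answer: $-48752$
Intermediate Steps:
$p = 0$
$m = -12$ ($m = \left(-4\right) 3 = -12$)
$I{\left(l \right)} = -12 + l^{2}$ ($I{\left(l \right)} = \left(l^{2} + 0 l\right) - 12 = \left(l^{2} + 0\right) - 12 = l^{2} - 12 = -12 + l^{2}$)
$\left(I{\left(4 \right)} - 24969\right) - 23787 = \left(\left(-12 + 4^{2}\right) - 24969\right) - 23787 = \left(\left(-12 + 16\right) - 24969\right) - 23787 = \left(4 - 24969\right) - 23787 = -24965 - 23787 = -48752$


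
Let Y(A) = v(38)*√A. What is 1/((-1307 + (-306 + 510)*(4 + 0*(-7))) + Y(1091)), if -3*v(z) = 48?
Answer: 491/38215 - 16*√1091/38215 ≈ -0.00098089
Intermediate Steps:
v(z) = -16 (v(z) = -⅓*48 = -16)
Y(A) = -16*√A
1/((-1307 + (-306 + 510)*(4 + 0*(-7))) + Y(1091)) = 1/((-1307 + (-306 + 510)*(4 + 0*(-7))) - 16*√1091) = 1/((-1307 + 204*(4 + 0)) - 16*√1091) = 1/((-1307 + 204*4) - 16*√1091) = 1/((-1307 + 816) - 16*√1091) = 1/(-491 - 16*√1091)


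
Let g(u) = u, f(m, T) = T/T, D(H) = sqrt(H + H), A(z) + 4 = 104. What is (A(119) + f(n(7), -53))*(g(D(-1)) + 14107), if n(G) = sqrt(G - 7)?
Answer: 1424807 + 101*I*sqrt(2) ≈ 1.4248e+6 + 142.84*I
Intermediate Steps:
A(z) = 100 (A(z) = -4 + 104 = 100)
n(G) = sqrt(-7 + G)
D(H) = sqrt(2)*sqrt(H) (D(H) = sqrt(2*H) = sqrt(2)*sqrt(H))
f(m, T) = 1
(A(119) + f(n(7), -53))*(g(D(-1)) + 14107) = (100 + 1)*(sqrt(2)*sqrt(-1) + 14107) = 101*(sqrt(2)*I + 14107) = 101*(I*sqrt(2) + 14107) = 101*(14107 + I*sqrt(2)) = 1424807 + 101*I*sqrt(2)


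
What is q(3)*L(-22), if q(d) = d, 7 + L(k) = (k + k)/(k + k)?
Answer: -18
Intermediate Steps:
L(k) = -6 (L(k) = -7 + (k + k)/(k + k) = -7 + (2*k)/((2*k)) = -7 + (2*k)*(1/(2*k)) = -7 + 1 = -6)
q(3)*L(-22) = 3*(-6) = -18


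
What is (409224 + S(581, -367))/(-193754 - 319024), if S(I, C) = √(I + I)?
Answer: -68204/85463 - √1162/512778 ≈ -0.79812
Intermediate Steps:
S(I, C) = √2*√I (S(I, C) = √(2*I) = √2*√I)
(409224 + S(581, -367))/(-193754 - 319024) = (409224 + √2*√581)/(-193754 - 319024) = (409224 + √1162)/(-512778) = (409224 + √1162)*(-1/512778) = -68204/85463 - √1162/512778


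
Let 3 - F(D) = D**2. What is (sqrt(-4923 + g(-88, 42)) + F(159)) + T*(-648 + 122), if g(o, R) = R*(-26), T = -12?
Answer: -18966 + I*sqrt(6015) ≈ -18966.0 + 77.556*I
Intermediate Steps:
g(o, R) = -26*R
F(D) = 3 - D**2
(sqrt(-4923 + g(-88, 42)) + F(159)) + T*(-648 + 122) = (sqrt(-4923 - 26*42) + (3 - 1*159**2)) - 12*(-648 + 122) = (sqrt(-4923 - 1092) + (3 - 1*25281)) - 12*(-526) = (sqrt(-6015) + (3 - 25281)) + 6312 = (I*sqrt(6015) - 25278) + 6312 = (-25278 + I*sqrt(6015)) + 6312 = -18966 + I*sqrt(6015)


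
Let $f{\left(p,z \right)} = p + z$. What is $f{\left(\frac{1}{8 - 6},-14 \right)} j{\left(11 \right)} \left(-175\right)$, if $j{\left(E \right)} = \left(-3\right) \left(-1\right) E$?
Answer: $\frac{155925}{2} \approx 77963.0$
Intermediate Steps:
$j{\left(E \right)} = 3 E$
$f{\left(\frac{1}{8 - 6},-14 \right)} j{\left(11 \right)} \left(-175\right) = \left(\frac{1}{8 - 6} - 14\right) 3 \cdot 11 \left(-175\right) = \left(\frac{1}{2} - 14\right) 33 \left(-175\right) = \left(- \frac{27}{2}\right) 33 \left(-175\right) = \left(- \frac{891}{2}\right) \left(-175\right) = \frac{155925}{2}$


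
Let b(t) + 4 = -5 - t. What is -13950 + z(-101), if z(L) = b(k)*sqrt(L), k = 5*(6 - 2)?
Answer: -13950 - 29*I*sqrt(101) ≈ -13950.0 - 291.45*I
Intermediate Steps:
k = 20 (k = 5*4 = 20)
b(t) = -9 - t (b(t) = -4 + (-5 - t) = -9 - t)
z(L) = -29*sqrt(L) (z(L) = (-9 - 1*20)*sqrt(L) = (-9 - 20)*sqrt(L) = -29*sqrt(L))
-13950 + z(-101) = -13950 - 29*I*sqrt(101)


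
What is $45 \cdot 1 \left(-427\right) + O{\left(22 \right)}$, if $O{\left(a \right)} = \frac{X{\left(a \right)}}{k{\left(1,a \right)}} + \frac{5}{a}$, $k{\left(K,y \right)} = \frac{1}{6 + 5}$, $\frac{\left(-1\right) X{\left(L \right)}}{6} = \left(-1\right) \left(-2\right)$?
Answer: $- \frac{425629}{22} \approx -19347.0$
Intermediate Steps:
$X{\left(L \right)} = -12$ ($X{\left(L \right)} = - 6 \left(\left(-1\right) \left(-2\right)\right) = \left(-6\right) 2 = -12$)
$k{\left(K,y \right)} = \frac{1}{11}$
$O{\left(a \right)} = -132 + \frac{5}{a}$ ($O{\left(a \right)} = - 12 \frac{1}{\frac{1}{11}} + \frac{5}{a} = \left(-12\right) 11 + \frac{5}{a} = -132 + \frac{5}{a}$)
$45 \cdot 1 \left(-427\right) + O{\left(22 \right)} = 45 \cdot 1 \left(-427\right) - \left(132 - \frac{5}{22}\right) = 45 \left(-427\right) + \left(-132 + 5 \cdot \frac{1}{22}\right) = -19215 + \left(-132 + \frac{5}{22}\right) = -19215 - \frac{2899}{22} = - \frac{425629}{22}$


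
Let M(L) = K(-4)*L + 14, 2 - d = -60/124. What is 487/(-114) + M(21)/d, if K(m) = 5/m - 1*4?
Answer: -9809/228 ≈ -43.022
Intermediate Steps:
d = 77/31 (d = 2 - (-60)/124 = 2 - 1*(-15/31) = 2 + 15/31 = 77/31 ≈ 2.4839)
K(m) = -4 + 5/m (K(m) = 5/m - 4 = -4 + 5/m)
M(L) = 14 - 21*L/4 (M(L) = (-4 + 5/(-4))*L + 14 = (-4 + 5*(-1/4))*L + 14 = (-4 - 5/4)*L + 14 = -21*L/4 + 14 = 14 - 21*L/4)
487/(-114) + M(21)/d = 487/(-114) + (14 - 21/4*21)/(77/31) = 487*(-1/114) + (14 - 441/4)*(31/77) = -487/114 - 385/4*31/77 = -487/114 - 155/4 = -9809/228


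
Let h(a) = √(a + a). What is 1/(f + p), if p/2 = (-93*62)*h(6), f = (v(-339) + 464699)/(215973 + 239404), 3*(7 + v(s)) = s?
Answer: -211558591283/330927376623003321911 - 4782740444543256*√3/330927376623003321911 ≈ -2.5033e-5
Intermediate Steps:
v(s) = -7 + s/3
h(a) = √2*√a (h(a) = √(2*a) = √2*√a)
f = 464579/455377 (f = ((-7 + (⅓)*(-339)) + 464699)/(215973 + 239404) = ((-7 - 113) + 464699)/455377 = (-120 + 464699)*(1/455377) = 464579*(1/455377) = 464579/455377 ≈ 1.0202)
p = -23064*√3 (p = 2*((-93*62)*(√2*√6)) = 2*(-11532*√3) = -23064*√3 ≈ -39948.)
1/(f + p) = 1/(464579/455377 - 23064*√3)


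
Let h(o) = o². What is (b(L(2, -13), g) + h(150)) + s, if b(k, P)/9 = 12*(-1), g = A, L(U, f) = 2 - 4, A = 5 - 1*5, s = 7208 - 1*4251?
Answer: 25349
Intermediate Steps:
s = 2957 (s = 7208 - 4251 = 2957)
A = 0 (A = 5 - 5 = 0)
L(U, f) = -2
g = 0
b(k, P) = -108 (b(k, P) = 9*(12*(-1)) = 9*(-12) = -108)
(b(L(2, -13), g) + h(150)) + s = (-108 + 150²) + 2957 = (-108 + 22500) + 2957 = 22392 + 2957 = 25349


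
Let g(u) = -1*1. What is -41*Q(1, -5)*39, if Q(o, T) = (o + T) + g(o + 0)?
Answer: 7995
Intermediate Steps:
g(u) = -1
Q(o, T) = -1 + T + o (Q(o, T) = (o + T) - 1 = (T + o) - 1 = -1 + T + o)
-41*Q(1, -5)*39 = -41*(-1 - 5 + 1)*39 = -41*(-5)*39 = 205*39 = 7995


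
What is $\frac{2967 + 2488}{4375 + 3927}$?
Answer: $\frac{5455}{8302} \approx 0.65707$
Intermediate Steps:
$\frac{2967 + 2488}{4375 + 3927} = \frac{5455}{8302}$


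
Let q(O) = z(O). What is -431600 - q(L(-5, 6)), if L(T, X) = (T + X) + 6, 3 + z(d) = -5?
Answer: -431592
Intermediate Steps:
z(d) = -8 (z(d) = -3 - 5 = -8)
L(T, X) = 6 + T + X
q(O) = -8
-431600 - q(L(-5, 6)) = -431600 - 1*(-8) = -431600 + 8 = -431592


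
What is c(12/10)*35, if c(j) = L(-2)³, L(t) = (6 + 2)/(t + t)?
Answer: -280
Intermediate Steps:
L(t) = 4/t (L(t) = 8/((2*t)) = 8*(1/(2*t)) = 4/t)
c(j) = -8 (c(j) = (4/(-2))³ = (4*(-½))³ = (-2)³ = -8)
c(12/10)*35 = -8*35 = -280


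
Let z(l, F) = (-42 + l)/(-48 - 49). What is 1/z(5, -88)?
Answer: 97/37 ≈ 2.6216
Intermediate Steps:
z(l, F) = 42/97 - l/97 (z(l, F) = (-42 + l)/(-97) = (-42 + l)*(-1/97) = 42/97 - l/97)
1/z(5, -88) = 1/(42/97 - 1/97*5) = 1/(42/97 - 5/97) = 1/(37/97) = 97/37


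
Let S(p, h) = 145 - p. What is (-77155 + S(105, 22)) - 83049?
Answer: -160164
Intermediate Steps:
(-77155 + S(105, 22)) - 83049 = (-77155 + (145 - 1*105)) - 83049 = (-77155 + (145 - 105)) - 83049 = (-77155 + 40) - 83049 = -77115 - 83049 = -160164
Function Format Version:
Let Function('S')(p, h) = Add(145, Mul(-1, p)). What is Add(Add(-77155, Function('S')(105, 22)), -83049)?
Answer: -160164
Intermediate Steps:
Add(Add(-77155, Function('S')(105, 22)), -83049) = Add(Add(-77155, Add(145, Mul(-1, 105))), -83049) = Add(Add(-77155, Add(145, -105)), -83049) = Add(Add(-77155, 40), -83049) = Add(-77115, -83049) = -160164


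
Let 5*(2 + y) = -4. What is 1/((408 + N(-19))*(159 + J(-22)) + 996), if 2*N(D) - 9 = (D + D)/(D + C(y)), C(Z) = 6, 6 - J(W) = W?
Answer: 26/2038577 ≈ 1.2754e-5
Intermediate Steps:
y = -14/5 (y = -2 + (⅕)*(-4) = -2 - ⅘ = -14/5 ≈ -2.8000)
J(W) = 6 - W
N(D) = 9/2 + D/(6 + D) (N(D) = 9/2 + ((D + D)/(D + 6))/2 = 9/2 + ((2*D)/(6 + D))/2 = 9/2 + (2*D/(6 + D))/2 = 9/2 + D/(6 + D))
1/((408 + N(-19))*(159 + J(-22)) + 996) = 1/((408 + (54 + 11*(-19))/(2*(6 - 19)))*(159 + (6 - 1*(-22))) + 996) = 1/((408 + (½)*(54 - 209)/(-13))*(159 + (6 + 22)) + 996) = 1/((408 + (½)*(-1/13)*(-155))*(159 + 28) + 996) = 1/((408 + 155/26)*187 + 996) = 1/((10763/26)*187 + 996) = 1/(2012681/26 + 996) = 1/(2038577/26) = 26/2038577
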